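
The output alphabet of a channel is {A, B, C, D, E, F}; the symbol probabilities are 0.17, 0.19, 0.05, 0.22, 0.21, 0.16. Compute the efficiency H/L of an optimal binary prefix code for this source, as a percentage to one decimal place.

96.6%

Entropy H = −Σ p log₂ p ≈ 2.4823 bits.
Huffman merges: 1/20+4/25→21/100; 17/100+19/100→9/25; 21/100+21/100→21/50; 11/50+9/25→29/50; 21/50+29/50→1. L = 257/100 ≈ 2.5700.
Efficiency = H/L = 2.4823/2.5700 = 96.6%.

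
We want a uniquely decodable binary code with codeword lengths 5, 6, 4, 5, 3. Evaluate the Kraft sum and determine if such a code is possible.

0.265625; yes

With common denominator 2^6 = 64: Σ 2^(−ℓᵢ) = 2/64 + 1/64 + 4/64 + 2/64 + 8/64 = 17/64 = 0.265625.
Kraft's inequality requires Σ ≤ 1; here Σ = 0.265625 ≤ 1, so such a prefix code exists.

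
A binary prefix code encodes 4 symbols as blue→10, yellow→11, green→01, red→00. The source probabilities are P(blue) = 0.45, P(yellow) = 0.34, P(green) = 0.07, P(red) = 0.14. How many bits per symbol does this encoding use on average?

L̄ = Σ pᵢ·ℓᵢ = 0.45·2 + 0.34·2 + 0.07·2 + 0.14·2 = 2 bits/symbol.

2 bits/symbol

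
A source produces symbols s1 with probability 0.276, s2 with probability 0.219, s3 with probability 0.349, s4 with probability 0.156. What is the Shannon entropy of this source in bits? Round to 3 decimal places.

H = −Σ pᵢ log₂ pᵢ.
−0.276·log₂(0.276) = 0.5126
−0.219·log₂(0.219) = 0.4798
−0.349·log₂(0.349) = 0.5300
−0.156·log₂(0.156) = 0.4181
Sum ≈ 1.9406 → 1.941 bits.

1.941 bits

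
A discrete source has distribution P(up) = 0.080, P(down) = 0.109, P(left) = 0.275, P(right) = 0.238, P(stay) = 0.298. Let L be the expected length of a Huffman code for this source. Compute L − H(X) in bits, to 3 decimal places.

Entropy H = −Σ p log₂ p ≈ 2.1656 bits.
Huffman merges: 2/25+109/1000→189/1000; 189/1000+119/500→427/1000; 11/40+149/500→573/1000; 427/1000+573/1000→1. L = 2189/1000 ≈ 2.1890.
L − H = 2.1890 − 2.1656 = 0.023 bits.

0.023 bits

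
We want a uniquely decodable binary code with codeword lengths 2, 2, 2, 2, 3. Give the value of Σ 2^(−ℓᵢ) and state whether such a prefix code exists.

1.125; no

With common denominator 2^3 = 8: Σ 2^(−ℓᵢ) = 2/8 + 2/8 + 2/8 + 2/8 + 1/8 = 9/8 = 1.125.
Kraft's inequality requires Σ ≤ 1; here Σ = 1.125 > 1, so no such prefix code exists.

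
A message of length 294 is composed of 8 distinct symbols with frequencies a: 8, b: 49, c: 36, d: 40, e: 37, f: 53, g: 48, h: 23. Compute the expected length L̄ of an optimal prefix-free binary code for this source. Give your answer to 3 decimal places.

Probabilities are the counts divided by 294.
Repeatedly combine the two least-probable nodes; the expected code length is the sum of the merged weights.
merge 4/147 + 23/294 → 31/294
merge 31/294 + 6/49 → 67/294
merge 37/294 + 20/147 → 11/42
merge 8/49 + 1/6 → 97/294
merge 53/294 + 67/294 → 20/49
merge 11/42 + 97/294 → 29/49
merge 20/49 + 29/49 → 1
L = 31/294 + 67/294 + 11/42 + 97/294 + 20/49 + 29/49 + 1 = 430/147 ≈ 2.925 bits/symbol.

2.925 bits/symbol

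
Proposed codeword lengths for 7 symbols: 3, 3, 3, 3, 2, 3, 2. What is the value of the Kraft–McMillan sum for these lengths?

1.125

With common denominator 2^3 = 8: Σ 2^(−ℓᵢ) = 1/8 + 1/8 + 1/8 + 1/8 + 2/8 + 1/8 + 2/8 = 9/8 = 1.125.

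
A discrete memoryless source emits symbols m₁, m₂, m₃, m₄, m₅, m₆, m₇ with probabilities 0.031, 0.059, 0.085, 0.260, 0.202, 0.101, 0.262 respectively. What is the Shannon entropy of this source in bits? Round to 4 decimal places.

2.5103 bits

H = −Σ pᵢ log₂ pᵢ.
−0.031·log₂(0.031) = 0.1554
−0.059·log₂(0.059) = 0.2409
−0.085·log₂(0.085) = 0.3023
−0.260·log₂(0.260) = 0.5053
−0.202·log₂(0.202) = 0.4661
−0.101·log₂(0.101) = 0.3341
−0.262·log₂(0.262) = 0.5063
Sum ≈ 2.5103 → 2.5103 bits.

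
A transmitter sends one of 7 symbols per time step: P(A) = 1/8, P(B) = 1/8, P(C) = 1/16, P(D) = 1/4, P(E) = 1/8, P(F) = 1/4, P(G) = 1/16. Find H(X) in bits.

Each probability is a power of 1/2, so log₂(1/p) is an integer.
H = Σ p·log₂(1/p) = 1/8·3 + 1/8·3 + 1/16·4 + 1/4·2 + 1/8·3 + 1/4·2 + 1/16·4 = 2.625 bits.

2.625 bits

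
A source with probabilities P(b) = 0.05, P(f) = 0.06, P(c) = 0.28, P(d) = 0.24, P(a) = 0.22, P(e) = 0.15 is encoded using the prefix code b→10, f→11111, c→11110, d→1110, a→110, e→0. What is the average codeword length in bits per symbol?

3.57 bits/symbol

L̄ = Σ pᵢ·ℓᵢ = 0.05·2 + 0.06·5 + 0.28·5 + 0.24·4 + 0.22·3 + 0.15·1 = 3.57 bits/symbol.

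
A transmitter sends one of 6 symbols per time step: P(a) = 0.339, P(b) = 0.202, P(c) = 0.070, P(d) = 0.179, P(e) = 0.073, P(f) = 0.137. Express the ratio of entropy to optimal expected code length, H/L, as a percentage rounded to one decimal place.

Entropy H = −Σ p log₂ p ≈ 2.3765 bits.
Huffman merges: 7/100+73/1000→143/1000; 137/1000+143/1000→7/25; 179/1000+101/500→381/1000; 7/25+339/1000→619/1000; 381/1000+619/1000→1. L = 2423/1000 ≈ 2.4230.
Efficiency = H/L = 2.3765/2.4230 = 98.1%.

98.1%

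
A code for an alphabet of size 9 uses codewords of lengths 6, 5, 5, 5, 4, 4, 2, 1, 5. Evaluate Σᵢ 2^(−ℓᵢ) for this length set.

1.015625

With common denominator 2^6 = 64: Σ 2^(−ℓᵢ) = 1/64 + 2/64 + 2/64 + 2/64 + 4/64 + 4/64 + 16/64 + 32/64 + 2/64 = 65/64 = 1.015625.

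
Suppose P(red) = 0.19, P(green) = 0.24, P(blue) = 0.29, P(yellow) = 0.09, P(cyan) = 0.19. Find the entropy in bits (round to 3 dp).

2.235 bits

H = −Σ pᵢ log₂ pᵢ.
−0.19·log₂(0.19) = 0.4552
−0.24·log₂(0.24) = 0.4941
−0.29·log₂(0.29) = 0.5179
−0.09·log₂(0.09) = 0.3127
−0.19·log₂(0.19) = 0.4552
Sum ≈ 2.2351 → 2.235 bits.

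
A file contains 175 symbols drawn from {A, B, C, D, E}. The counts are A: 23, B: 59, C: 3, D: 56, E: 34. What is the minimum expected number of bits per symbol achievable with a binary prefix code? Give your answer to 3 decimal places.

2.149 bits/symbol

Probabilities are the counts divided by 175.
Repeatedly combine the two least-probable nodes; the expected code length is the sum of the merged weights.
merge 3/175 + 23/175 → 26/175
merge 26/175 + 34/175 → 12/35
merge 8/25 + 59/175 → 23/35
merge 12/35 + 23/35 → 1
L = 26/175 + 12/35 + 23/35 + 1 = 376/175 ≈ 2.149 bits/symbol.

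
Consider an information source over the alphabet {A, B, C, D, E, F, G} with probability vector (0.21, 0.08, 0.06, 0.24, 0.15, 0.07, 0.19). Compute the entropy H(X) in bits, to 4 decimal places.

H = −Σ pᵢ log₂ pᵢ.
−0.21·log₂(0.21) = 0.4728
−0.08·log₂(0.08) = 0.2915
−0.06·log₂(0.06) = 0.2435
−0.24·log₂(0.24) = 0.4941
−0.15·log₂(0.15) = 0.4105
−0.07·log₂(0.07) = 0.2686
−0.19·log₂(0.19) = 0.4552
Sum ≈ 2.6363 → 2.6363 bits.

2.6363 bits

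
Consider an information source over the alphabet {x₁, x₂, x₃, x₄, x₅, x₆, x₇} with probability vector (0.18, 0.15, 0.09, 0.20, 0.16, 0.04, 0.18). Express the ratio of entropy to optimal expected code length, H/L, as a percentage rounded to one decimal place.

97.7%

Entropy H = −Σ p log₂ p ≈ 2.6870 bits.
Huffman merges: 1/25+9/100→13/100; 13/100+3/20→7/25; 4/25+9/50→17/50; 9/50+1/5→19/50; 7/25+17/50→31/50; 19/50+31/50→1. L = 11/4 ≈ 2.7500.
Efficiency = H/L = 2.6870/2.7500 = 97.7%.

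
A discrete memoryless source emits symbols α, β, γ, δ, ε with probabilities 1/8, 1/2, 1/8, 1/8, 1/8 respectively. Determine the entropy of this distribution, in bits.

2 bits

Each probability is a power of 1/2, so log₂(1/p) is an integer.
H = Σ p·log₂(1/p) = 1/8·3 + 1/2·1 + 1/8·3 + 1/8·3 + 1/8·3 = 2 bits.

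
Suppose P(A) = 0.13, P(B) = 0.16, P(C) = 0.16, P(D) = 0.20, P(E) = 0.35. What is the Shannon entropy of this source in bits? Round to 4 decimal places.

2.2232 bits

H = −Σ pᵢ log₂ pᵢ.
−0.13·log₂(0.13) = 0.3826
−0.16·log₂(0.16) = 0.4230
−0.16·log₂(0.16) = 0.4230
−0.20·log₂(0.20) = 0.4644
−0.35·log₂(0.35) = 0.5301
Sum ≈ 2.2232 → 2.2232 bits.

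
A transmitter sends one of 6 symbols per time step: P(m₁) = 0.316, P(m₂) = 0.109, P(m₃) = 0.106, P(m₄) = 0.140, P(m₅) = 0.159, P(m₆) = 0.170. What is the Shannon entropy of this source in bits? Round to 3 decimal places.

2.470 bits

H = −Σ pᵢ log₂ pᵢ.
−0.316·log₂(0.316) = 0.5252
−0.109·log₂(0.109) = 0.3485
−0.106·log₂(0.106) = 0.3432
−0.140·log₂(0.140) = 0.3971
−0.159·log₂(0.159) = 0.4218
−0.170·log₂(0.170) = 0.4346
Sum ≈ 2.4705 → 2.470 bits.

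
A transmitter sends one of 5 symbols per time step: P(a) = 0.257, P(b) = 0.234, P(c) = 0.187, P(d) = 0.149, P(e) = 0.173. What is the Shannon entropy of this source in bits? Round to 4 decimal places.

2.2936 bits

H = −Σ pᵢ log₂ pᵢ.
−0.257·log₂(0.257) = 0.5038
−0.234·log₂(0.234) = 0.4903
−0.187·log₂(0.187) = 0.4523
−0.149·log₂(0.149) = 0.4092
−0.173·log₂(0.173) = 0.4379
Sum ≈ 2.2936 → 2.2936 bits.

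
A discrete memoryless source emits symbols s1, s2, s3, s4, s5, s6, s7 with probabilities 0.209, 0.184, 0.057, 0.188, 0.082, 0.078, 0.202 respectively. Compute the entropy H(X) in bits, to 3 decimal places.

2.659 bits

H = −Σ pᵢ log₂ pᵢ.
−0.209·log₂(0.209) = 0.4720
−0.184·log₂(0.184) = 0.4494
−0.057·log₂(0.057) = 0.2356
−0.188·log₂(0.188) = 0.4533
−0.082·log₂(0.082) = 0.2959
−0.078·log₂(0.078) = 0.2871
−0.202·log₂(0.202) = 0.4661
Sum ≈ 2.6593 → 2.659 bits.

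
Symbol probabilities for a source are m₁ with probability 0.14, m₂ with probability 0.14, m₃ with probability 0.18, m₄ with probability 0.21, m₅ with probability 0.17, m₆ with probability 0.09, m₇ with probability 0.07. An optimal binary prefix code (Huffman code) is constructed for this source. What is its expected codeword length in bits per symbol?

Repeatedly combine the two least-probable nodes; the expected code length is the sum of the merged weights.
merge 7/100 + 9/100 → 4/25
merge 7/50 + 7/50 → 7/25
merge 4/25 + 17/100 → 33/100
merge 9/50 + 21/100 → 39/100
merge 7/25 + 33/100 → 61/100
merge 39/100 + 61/100 → 1
L = 4/25 + 7/25 + 33/100 + 39/100 + 61/100 + 1 = 277/100 = 2.77 bits/symbol.

2.77 bits/symbol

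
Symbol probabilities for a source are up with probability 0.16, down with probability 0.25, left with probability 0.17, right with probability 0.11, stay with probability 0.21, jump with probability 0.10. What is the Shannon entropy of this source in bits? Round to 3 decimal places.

H = −Σ pᵢ log₂ pᵢ.
−0.16·log₂(0.16) = 0.4230
−0.25·log₂(0.25) = 0.5000
−0.17·log₂(0.17) = 0.4346
−0.11·log₂(0.11) = 0.3503
−0.21·log₂(0.21) = 0.4728
−0.10·log₂(0.10) = 0.3322
Sum ≈ 2.5129 → 2.513 bits.

2.513 bits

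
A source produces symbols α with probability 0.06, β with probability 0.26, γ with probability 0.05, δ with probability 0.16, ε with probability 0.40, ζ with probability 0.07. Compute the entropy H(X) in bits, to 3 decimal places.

H = −Σ pᵢ log₂ pᵢ.
−0.06·log₂(0.06) = 0.2435
−0.26·log₂(0.26) = 0.5053
−0.05·log₂(0.05) = 0.2161
−0.16·log₂(0.16) = 0.4230
−0.40·log₂(0.40) = 0.5288
−0.07·log₂(0.07) = 0.2686
Sum ≈ 2.1853 → 2.185 bits.

2.185 bits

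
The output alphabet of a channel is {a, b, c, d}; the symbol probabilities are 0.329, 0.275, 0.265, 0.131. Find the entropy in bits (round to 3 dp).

H = −Σ pᵢ log₂ pᵢ.
−0.329·log₂(0.329) = 0.5277
−0.275·log₂(0.275) = 0.5122
−0.265·log₂(0.265) = 0.5077
−0.131·log₂(0.131) = 0.3841
Sum ≈ 1.9317 → 1.932 bits.

1.932 bits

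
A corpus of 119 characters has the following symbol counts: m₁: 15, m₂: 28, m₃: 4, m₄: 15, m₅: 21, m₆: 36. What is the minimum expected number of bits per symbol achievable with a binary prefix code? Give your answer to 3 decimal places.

2.445 bits/symbol

Probabilities are the counts divided by 119.
Repeatedly combine the two least-probable nodes; the expected code length is the sum of the merged weights.
merge 4/119 + 15/119 → 19/119
merge 15/119 + 19/119 → 2/7
merge 3/17 + 4/17 → 7/17
merge 2/7 + 36/119 → 10/17
merge 7/17 + 10/17 → 1
L = 19/119 + 2/7 + 7/17 + 10/17 + 1 = 291/119 ≈ 2.445 bits/symbol.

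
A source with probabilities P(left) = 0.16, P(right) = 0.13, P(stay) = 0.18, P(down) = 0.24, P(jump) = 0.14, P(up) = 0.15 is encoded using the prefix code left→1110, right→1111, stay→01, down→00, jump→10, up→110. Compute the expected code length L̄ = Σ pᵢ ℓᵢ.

2.73 bits/symbol

L̄ = Σ pᵢ·ℓᵢ = 0.16·4 + 0.13·4 + 0.18·2 + 0.24·2 + 0.14·2 + 0.15·3 = 2.73 bits/symbol.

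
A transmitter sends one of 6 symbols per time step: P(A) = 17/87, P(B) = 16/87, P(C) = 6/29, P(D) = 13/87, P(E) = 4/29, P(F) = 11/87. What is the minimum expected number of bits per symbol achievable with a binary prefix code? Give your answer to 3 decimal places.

Repeatedly combine the two least-probable nodes; the expected code length is the sum of the merged weights.
merge 11/87 + 4/29 → 23/87
merge 13/87 + 16/87 → 1/3
merge 17/87 + 6/29 → 35/87
merge 23/87 + 1/3 → 52/87
merge 35/87 + 52/87 → 1
L = 23/87 + 1/3 + 35/87 + 52/87 + 1 = 226/87 ≈ 2.598 bits/symbol.

2.598 bits/symbol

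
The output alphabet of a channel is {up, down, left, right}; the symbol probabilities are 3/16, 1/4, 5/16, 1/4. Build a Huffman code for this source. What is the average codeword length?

Repeatedly combine the two least-probable nodes; the expected code length is the sum of the merged weights.
merge 3/16 + 1/4 → 7/16
merge 1/4 + 5/16 → 9/16
merge 7/16 + 9/16 → 1
L = 7/16 + 9/16 + 1 = 2 bits/symbol.

2 bits/symbol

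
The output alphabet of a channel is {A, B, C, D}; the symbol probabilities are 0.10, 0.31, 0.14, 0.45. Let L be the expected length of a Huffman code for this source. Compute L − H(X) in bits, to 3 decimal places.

Entropy H = −Σ p log₂ p ≈ 1.7715 bits.
Huffman merges: 1/10+7/50→6/25; 6/25+31/100→11/20; 9/20+11/20→1. L = 179/100 ≈ 1.7900.
L − H = 1.7900 − 1.7715 = 0.019 bits.

0.019 bits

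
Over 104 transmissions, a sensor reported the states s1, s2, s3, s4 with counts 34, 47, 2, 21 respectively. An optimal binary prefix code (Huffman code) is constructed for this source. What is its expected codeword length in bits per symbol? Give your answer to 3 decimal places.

1.769 bits/symbol

Probabilities are the counts divided by 104.
Repeatedly combine the two least-probable nodes; the expected code length is the sum of the merged weights.
merge 1/52 + 21/104 → 23/104
merge 23/104 + 17/52 → 57/104
merge 47/104 + 57/104 → 1
L = 23/104 + 57/104 + 1 = 23/13 ≈ 1.769 bits/symbol.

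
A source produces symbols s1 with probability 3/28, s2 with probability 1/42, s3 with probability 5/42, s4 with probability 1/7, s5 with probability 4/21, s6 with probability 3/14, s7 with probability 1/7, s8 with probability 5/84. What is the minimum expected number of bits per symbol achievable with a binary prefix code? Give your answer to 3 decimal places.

2.869 bits/symbol

Repeatedly combine the two least-probable nodes; the expected code length is the sum of the merged weights.
merge 1/42 + 5/84 → 1/12
merge 1/12 + 3/28 → 4/21
merge 5/42 + 1/7 → 11/42
merge 1/7 + 4/21 → 1/3
merge 4/21 + 3/14 → 17/42
merge 11/42 + 1/3 → 25/42
merge 17/42 + 25/42 → 1
L = 1/12 + 4/21 + 11/42 + 1/3 + 17/42 + 25/42 + 1 = 241/84 ≈ 2.869 bits/symbol.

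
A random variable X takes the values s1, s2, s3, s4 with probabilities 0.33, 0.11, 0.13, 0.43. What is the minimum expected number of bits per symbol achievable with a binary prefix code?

Repeatedly combine the two least-probable nodes; the expected code length is the sum of the merged weights.
merge 11/100 + 13/100 → 6/25
merge 6/25 + 33/100 → 57/100
merge 43/100 + 57/100 → 1
L = 6/25 + 57/100 + 1 = 181/100 = 1.81 bits/symbol.

1.81 bits/symbol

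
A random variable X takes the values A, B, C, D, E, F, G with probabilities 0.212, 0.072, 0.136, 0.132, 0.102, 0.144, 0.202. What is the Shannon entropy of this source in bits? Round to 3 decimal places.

2.729 bits

H = −Σ pᵢ log₂ pᵢ.
−0.212·log₂(0.212) = 0.4744
−0.072·log₂(0.072) = 0.2733
−0.136·log₂(0.136) = 0.3915
−0.132·log₂(0.132) = 0.3856
−0.102·log₂(0.102) = 0.3359
−0.144·log₂(0.144) = 0.4026
−0.202·log₂(0.202) = 0.4661
Sum ≈ 2.7295 → 2.729 bits.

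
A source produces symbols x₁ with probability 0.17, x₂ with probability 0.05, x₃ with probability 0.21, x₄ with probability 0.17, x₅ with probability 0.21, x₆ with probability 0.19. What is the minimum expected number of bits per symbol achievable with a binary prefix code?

Repeatedly combine the two least-probable nodes; the expected code length is the sum of the merged weights.
merge 1/20 + 17/100 → 11/50
merge 17/100 + 19/100 → 9/25
merge 21/100 + 21/100 → 21/50
merge 11/50 + 9/25 → 29/50
merge 21/50 + 29/50 → 1
L = 11/50 + 9/25 + 21/50 + 29/50 + 1 = 129/50 = 2.58 bits/symbol.

2.58 bits/symbol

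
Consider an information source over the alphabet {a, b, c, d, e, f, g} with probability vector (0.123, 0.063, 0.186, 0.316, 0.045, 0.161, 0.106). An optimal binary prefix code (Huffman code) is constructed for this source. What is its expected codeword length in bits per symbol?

Repeatedly combine the two least-probable nodes; the expected code length is the sum of the merged weights.
merge 9/200 + 63/1000 → 27/250
merge 53/500 + 27/250 → 107/500
merge 123/1000 + 161/1000 → 71/250
merge 93/500 + 107/500 → 2/5
merge 71/250 + 79/250 → 3/5
merge 2/5 + 3/5 → 1
L = 27/250 + 107/500 + 71/250 + 2/5 + 3/5 + 1 = 1303/500 = 2.606 bits/symbol.

2.606 bits/symbol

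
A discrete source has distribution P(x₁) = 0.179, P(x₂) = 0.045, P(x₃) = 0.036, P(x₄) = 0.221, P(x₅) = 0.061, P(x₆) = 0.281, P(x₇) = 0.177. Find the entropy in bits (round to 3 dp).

2.502 bits

H = −Σ pᵢ log₂ pᵢ.
−0.179·log₂(0.179) = 0.4443
−0.045·log₂(0.045) = 0.2013
−0.036·log₂(0.036) = 0.1727
−0.221·log₂(0.221) = 0.4813
−0.061·log₂(0.061) = 0.2461
−0.281·log₂(0.281) = 0.5146
−0.177·log₂(0.177) = 0.4422
Sum ≈ 2.5025 → 2.502 bits.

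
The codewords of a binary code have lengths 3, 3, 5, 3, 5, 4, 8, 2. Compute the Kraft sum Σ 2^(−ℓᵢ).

With common denominator 2^8 = 256: Σ 2^(−ℓᵢ) = 32/256 + 32/256 + 8/256 + 32/256 + 8/256 + 16/256 + 1/256 + 64/256 = 193/256 = 0.75390625.

0.75390625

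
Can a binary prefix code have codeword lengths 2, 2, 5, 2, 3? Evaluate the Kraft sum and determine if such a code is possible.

With common denominator 2^5 = 32: Σ 2^(−ℓᵢ) = 8/32 + 8/32 + 1/32 + 8/32 + 4/32 = 29/32 = 0.90625.
Kraft's inequality requires Σ ≤ 1; here Σ = 0.90625 ≤ 1, so such a prefix code exists.

0.90625; yes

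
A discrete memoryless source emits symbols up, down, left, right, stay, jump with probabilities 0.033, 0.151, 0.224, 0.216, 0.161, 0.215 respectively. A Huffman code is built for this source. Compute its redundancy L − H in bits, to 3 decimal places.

Entropy H = −Σ p log₂ p ≈ 2.4363 bits.
Huffman merges: 33/1000+151/1000→23/125; 161/1000+23/125→69/200; 43/200+27/125→431/1000; 28/125+69/200→569/1000; 431/1000+569/1000→1. L = 2529/1000 ≈ 2.5290.
L − H = 2.5290 − 2.4363 = 0.093 bits.

0.093 bits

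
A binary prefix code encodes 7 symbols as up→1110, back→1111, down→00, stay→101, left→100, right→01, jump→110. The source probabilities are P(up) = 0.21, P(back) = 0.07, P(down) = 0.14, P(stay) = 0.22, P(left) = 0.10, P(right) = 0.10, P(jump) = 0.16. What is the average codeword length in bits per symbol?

L̄ = Σ pᵢ·ℓᵢ = 0.21·4 + 0.07·4 + 0.14·2 + 0.22·3 + 0.10·3 + 0.10·2 + 0.16·3 = 3.04 bits/symbol.

3.04 bits/symbol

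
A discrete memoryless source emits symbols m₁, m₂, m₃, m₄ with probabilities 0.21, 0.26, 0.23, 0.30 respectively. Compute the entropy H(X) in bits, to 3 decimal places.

1.987 bits

H = −Σ pᵢ log₂ pᵢ.
−0.21·log₂(0.21) = 0.4728
−0.26·log₂(0.26) = 0.5053
−0.23·log₂(0.23) = 0.4877
−0.30·log₂(0.30) = 0.5211
Sum ≈ 1.9869 → 1.987 bits.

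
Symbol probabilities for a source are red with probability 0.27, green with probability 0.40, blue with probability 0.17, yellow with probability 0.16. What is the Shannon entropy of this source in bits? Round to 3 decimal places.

1.896 bits

H = −Σ pᵢ log₂ pᵢ.
−0.27·log₂(0.27) = 0.5100
−0.40·log₂(0.40) = 0.5288
−0.17·log₂(0.17) = 0.4346
−0.16·log₂(0.16) = 0.4230
Sum ≈ 1.8964 → 1.896 bits.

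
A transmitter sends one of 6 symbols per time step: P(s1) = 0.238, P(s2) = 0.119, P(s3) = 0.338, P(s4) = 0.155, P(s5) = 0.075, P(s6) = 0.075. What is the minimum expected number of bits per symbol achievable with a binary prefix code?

Repeatedly combine the two least-probable nodes; the expected code length is the sum of the merged weights.
merge 3/40 + 3/40 → 3/20
merge 119/1000 + 3/20 → 269/1000
merge 31/200 + 119/500 → 393/1000
merge 269/1000 + 169/500 → 607/1000
merge 393/1000 + 607/1000 → 1
L = 3/20 + 269/1000 + 393/1000 + 607/1000 + 1 = 2419/1000 = 2.419 bits/symbol.

2.419 bits/symbol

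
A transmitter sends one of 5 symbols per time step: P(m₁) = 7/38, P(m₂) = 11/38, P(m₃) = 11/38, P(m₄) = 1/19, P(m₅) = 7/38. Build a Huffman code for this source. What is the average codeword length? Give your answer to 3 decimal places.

2.237 bits/symbol

Repeatedly combine the two least-probable nodes; the expected code length is the sum of the merged weights.
merge 1/19 + 7/38 → 9/38
merge 7/38 + 9/38 → 8/19
merge 11/38 + 11/38 → 11/19
merge 8/19 + 11/19 → 1
L = 9/38 + 8/19 + 11/19 + 1 = 85/38 ≈ 2.237 bits/symbol.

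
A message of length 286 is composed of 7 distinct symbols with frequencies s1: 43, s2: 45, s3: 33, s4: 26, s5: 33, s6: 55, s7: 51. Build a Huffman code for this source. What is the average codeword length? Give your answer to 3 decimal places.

2.808 bits/symbol

Probabilities are the counts divided by 286.
Repeatedly combine the two least-probable nodes; the expected code length is the sum of the merged weights.
merge 1/11 + 3/26 → 59/286
merge 3/26 + 43/286 → 38/143
merge 45/286 + 51/286 → 48/143
merge 5/26 + 59/286 → 57/143
merge 38/143 + 48/143 → 86/143
merge 57/143 + 86/143 → 1
L = 59/286 + 38/143 + 48/143 + 57/143 + 86/143 + 1 = 73/26 ≈ 2.808 bits/symbol.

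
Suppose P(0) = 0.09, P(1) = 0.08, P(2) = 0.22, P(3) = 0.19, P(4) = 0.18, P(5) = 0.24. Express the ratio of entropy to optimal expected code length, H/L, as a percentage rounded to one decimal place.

98.4%

Entropy H = −Σ p log₂ p ≈ 2.4794 bits.
Huffman merges: 2/25+9/100→17/100; 17/100+9/50→7/20; 19/100+11/50→41/100; 6/25+7/20→59/100; 41/100+59/100→1. L = 63/25 ≈ 2.5200.
Efficiency = H/L = 2.4794/2.5200 = 98.4%.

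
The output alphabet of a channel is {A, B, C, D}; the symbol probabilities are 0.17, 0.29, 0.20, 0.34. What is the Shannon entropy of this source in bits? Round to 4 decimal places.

1.9461 bits

H = −Σ pᵢ log₂ pᵢ.
−0.17·log₂(0.17) = 0.4346
−0.29·log₂(0.29) = 0.5179
−0.20·log₂(0.20) = 0.4644
−0.34·log₂(0.34) = 0.5292
Sum ≈ 1.9461 → 1.9461 bits.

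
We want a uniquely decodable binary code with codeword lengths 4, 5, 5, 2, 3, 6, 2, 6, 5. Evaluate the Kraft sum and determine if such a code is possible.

With common denominator 2^6 = 64: Σ 2^(−ℓᵢ) = 4/64 + 2/64 + 2/64 + 16/64 + 8/64 + 1/64 + 16/64 + 1/64 + 2/64 = 52/64 = 0.8125.
Kraft's inequality requires Σ ≤ 1; here Σ = 0.8125 ≤ 1, so such a prefix code exists.

0.8125; yes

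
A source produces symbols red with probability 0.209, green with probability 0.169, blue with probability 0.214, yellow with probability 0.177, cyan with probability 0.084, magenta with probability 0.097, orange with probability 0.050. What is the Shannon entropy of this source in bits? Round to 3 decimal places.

H = −Σ pᵢ log₂ pᵢ.
−0.209·log₂(0.209) = 0.4720
−0.169·log₂(0.169) = 0.4335
−0.214·log₂(0.214) = 0.4760
−0.177·log₂(0.177) = 0.4422
−0.084·log₂(0.084) = 0.3002
−0.097·log₂(0.097) = 0.3265
−0.050·log₂(0.050) = 0.2161
Sum ≈ 2.6664 → 2.666 bits.

2.666 bits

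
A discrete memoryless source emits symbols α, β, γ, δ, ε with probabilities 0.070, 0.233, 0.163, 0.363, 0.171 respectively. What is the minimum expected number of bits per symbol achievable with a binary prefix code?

Repeatedly combine the two least-probable nodes; the expected code length is the sum of the merged weights.
merge 7/100 + 163/1000 → 233/1000
merge 171/1000 + 233/1000 → 101/250
merge 233/1000 + 363/1000 → 149/250
merge 101/250 + 149/250 → 1
L = 233/1000 + 101/250 + 149/250 + 1 = 2233/1000 = 2.233 bits/symbol.

2.233 bits/symbol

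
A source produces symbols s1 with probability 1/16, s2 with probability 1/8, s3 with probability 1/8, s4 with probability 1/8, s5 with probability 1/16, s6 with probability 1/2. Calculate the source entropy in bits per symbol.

2.125 bits

Each probability is a power of 1/2, so log₂(1/p) is an integer.
H = Σ p·log₂(1/p) = 1/16·4 + 1/8·3 + 1/8·3 + 1/8·3 + 1/16·4 + 1/2·1 = 2.125 bits.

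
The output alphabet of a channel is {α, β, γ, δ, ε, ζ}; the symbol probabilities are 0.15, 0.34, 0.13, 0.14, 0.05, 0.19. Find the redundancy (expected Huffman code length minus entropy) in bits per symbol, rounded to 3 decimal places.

Entropy H = −Σ p log₂ p ≈ 2.3908 bits.
Huffman merges: 1/20+13/100→9/50; 7/50+3/20→29/100; 9/50+19/100→37/100; 29/100+17/50→63/100; 37/100+63/100→1. L = 247/100 ≈ 2.4700.
L − H = 2.4700 − 2.3908 = 0.079 bits.

0.079 bits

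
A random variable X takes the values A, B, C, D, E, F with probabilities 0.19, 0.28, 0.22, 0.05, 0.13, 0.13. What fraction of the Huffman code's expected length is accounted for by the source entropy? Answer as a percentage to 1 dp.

Entropy H = −Σ p log₂ p ≈ 2.4314 bits.
Huffman merges: 1/20+13/100→9/50; 13/100+9/50→31/100; 19/100+11/50→41/100; 7/25+31/100→59/100; 41/100+59/100→1. L = 249/100 ≈ 2.4900.
Efficiency = H/L = 2.4314/2.4900 = 97.6%.

97.6%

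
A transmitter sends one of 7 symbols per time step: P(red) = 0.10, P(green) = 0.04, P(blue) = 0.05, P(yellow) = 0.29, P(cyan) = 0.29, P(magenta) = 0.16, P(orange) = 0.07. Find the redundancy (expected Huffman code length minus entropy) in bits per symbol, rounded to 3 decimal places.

Entropy H = −Σ p log₂ p ≈ 2.4614 bits.
Huffman merges: 1/25+1/20→9/100; 7/100+9/100→4/25; 1/10+4/25→13/50; 4/25+13/50→21/50; 29/100+29/100→29/50; 21/50+29/50→1. L = 251/100 ≈ 2.5100.
L − H = 2.5100 − 2.4614 = 0.049 bits.

0.049 bits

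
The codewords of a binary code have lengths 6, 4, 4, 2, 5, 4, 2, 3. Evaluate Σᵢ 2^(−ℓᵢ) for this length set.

With common denominator 2^6 = 64: Σ 2^(−ℓᵢ) = 1/64 + 4/64 + 4/64 + 16/64 + 2/64 + 4/64 + 16/64 + 8/64 = 55/64 = 0.859375.

0.859375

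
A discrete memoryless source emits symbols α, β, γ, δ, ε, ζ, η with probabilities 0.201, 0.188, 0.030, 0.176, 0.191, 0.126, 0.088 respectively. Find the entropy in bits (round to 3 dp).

H = −Σ pᵢ log₂ pᵢ.
−0.201·log₂(0.201) = 0.4653
−0.188·log₂(0.188) = 0.4533
−0.030·log₂(0.030) = 0.1518
−0.176·log₂(0.176) = 0.4411
−0.191·log₂(0.191) = 0.4562
−0.126·log₂(0.126) = 0.3766
−0.088·log₂(0.088) = 0.3086
Sum ≈ 2.6527 → 2.653 bits.

2.653 bits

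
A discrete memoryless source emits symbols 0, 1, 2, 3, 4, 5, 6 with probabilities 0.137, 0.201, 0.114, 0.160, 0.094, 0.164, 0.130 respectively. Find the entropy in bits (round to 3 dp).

2.769 bits

H = −Σ pᵢ log₂ pᵢ.
−0.137·log₂(0.137) = 0.3929
−0.201·log₂(0.201) = 0.4653
−0.114·log₂(0.114) = 0.3571
−0.160·log₂(0.160) = 0.4230
−0.094·log₂(0.094) = 0.3207
−0.164·log₂(0.164) = 0.4278
−0.130·log₂(0.130) = 0.3826
Sum ≈ 2.7694 → 2.769 bits.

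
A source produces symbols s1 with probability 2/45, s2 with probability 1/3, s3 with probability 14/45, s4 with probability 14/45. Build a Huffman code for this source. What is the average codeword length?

2 bits/symbol

Repeatedly combine the two least-probable nodes; the expected code length is the sum of the merged weights.
merge 2/45 + 14/45 → 16/45
merge 14/45 + 1/3 → 29/45
merge 16/45 + 29/45 → 1
L = 16/45 + 29/45 + 1 = 2 bits/symbol.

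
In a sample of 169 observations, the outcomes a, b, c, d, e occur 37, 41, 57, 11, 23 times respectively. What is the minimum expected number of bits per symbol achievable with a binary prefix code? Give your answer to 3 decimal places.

2.201 bits/symbol

Probabilities are the counts divided by 169.
Repeatedly combine the two least-probable nodes; the expected code length is the sum of the merged weights.
merge 11/169 + 23/169 → 34/169
merge 34/169 + 37/169 → 71/169
merge 41/169 + 57/169 → 98/169
merge 71/169 + 98/169 → 1
L = 34/169 + 71/169 + 98/169 + 1 = 372/169 ≈ 2.201 bits/symbol.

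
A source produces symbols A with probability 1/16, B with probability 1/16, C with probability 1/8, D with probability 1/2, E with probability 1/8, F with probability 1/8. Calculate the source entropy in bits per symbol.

Each probability is a power of 1/2, so log₂(1/p) is an integer.
H = Σ p·log₂(1/p) = 1/16·4 + 1/16·4 + 1/8·3 + 1/2·1 + 1/8·3 + 1/8·3 = 2.125 bits.

2.125 bits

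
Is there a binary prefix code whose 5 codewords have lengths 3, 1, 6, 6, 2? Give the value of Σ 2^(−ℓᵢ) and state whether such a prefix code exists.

With common denominator 2^6 = 64: Σ 2^(−ℓᵢ) = 8/64 + 32/64 + 1/64 + 1/64 + 16/64 = 58/64 = 0.90625.
Kraft's inequality requires Σ ≤ 1; here Σ = 0.90625 ≤ 1, so such a prefix code exists.

0.90625; yes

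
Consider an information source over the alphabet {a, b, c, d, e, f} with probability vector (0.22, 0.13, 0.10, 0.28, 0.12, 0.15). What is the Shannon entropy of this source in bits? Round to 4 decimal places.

2.4872 bits

H = −Σ pᵢ log₂ pᵢ.
−0.22·log₂(0.22) = 0.4806
−0.13·log₂(0.13) = 0.3826
−0.10·log₂(0.10) = 0.3322
−0.28·log₂(0.28) = 0.5142
−0.12·log₂(0.12) = 0.3671
−0.15·log₂(0.15) = 0.4105
Sum ≈ 2.4872 → 2.4872 bits.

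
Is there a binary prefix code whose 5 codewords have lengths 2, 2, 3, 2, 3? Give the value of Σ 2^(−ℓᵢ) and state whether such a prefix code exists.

1; yes

With common denominator 2^3 = 8: Σ 2^(−ℓᵢ) = 2/8 + 2/8 + 1/8 + 2/8 + 1/8 = 8/8 = 1.
Kraft's inequality requires Σ ≤ 1; here Σ = 1 ≤ 1, so such a prefix code exists.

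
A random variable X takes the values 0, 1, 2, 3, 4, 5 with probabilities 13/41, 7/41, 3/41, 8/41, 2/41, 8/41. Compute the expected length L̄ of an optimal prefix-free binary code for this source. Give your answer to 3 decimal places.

Repeatedly combine the two least-probable nodes; the expected code length is the sum of the merged weights.
merge 2/41 + 3/41 → 5/41
merge 5/41 + 7/41 → 12/41
merge 8/41 + 8/41 → 16/41
merge 12/41 + 13/41 → 25/41
merge 16/41 + 25/41 → 1
L = 5/41 + 12/41 + 16/41 + 25/41 + 1 = 99/41 ≈ 2.415 bits/symbol.

2.415 bits/symbol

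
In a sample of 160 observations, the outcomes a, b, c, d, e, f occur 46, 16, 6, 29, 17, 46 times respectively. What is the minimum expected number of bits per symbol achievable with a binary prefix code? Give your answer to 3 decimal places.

2.381 bits/symbol

Probabilities are the counts divided by 160.
Repeatedly combine the two least-probable nodes; the expected code length is the sum of the merged weights.
merge 3/80 + 1/10 → 11/80
merge 17/160 + 11/80 → 39/160
merge 29/160 + 39/160 → 17/40
merge 23/80 + 23/80 → 23/40
merge 17/40 + 23/40 → 1
L = 11/80 + 39/160 + 17/40 + 23/40 + 1 = 381/160 ≈ 2.381 bits/symbol.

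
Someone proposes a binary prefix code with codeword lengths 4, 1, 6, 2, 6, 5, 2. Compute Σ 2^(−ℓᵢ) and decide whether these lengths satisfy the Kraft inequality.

With common denominator 2^6 = 64: Σ 2^(−ℓᵢ) = 4/64 + 32/64 + 1/64 + 16/64 + 1/64 + 2/64 + 16/64 = 72/64 = 1.125.
Kraft's inequality requires Σ ≤ 1; here Σ = 1.125 > 1, so no such prefix code exists.

1.125; no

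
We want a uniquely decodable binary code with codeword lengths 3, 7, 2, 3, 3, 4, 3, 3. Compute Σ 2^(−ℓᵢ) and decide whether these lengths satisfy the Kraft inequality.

With common denominator 2^7 = 128: Σ 2^(−ℓᵢ) = 16/128 + 1/128 + 32/128 + 16/128 + 16/128 + 8/128 + 16/128 + 16/128 = 121/128 = 0.9453125.
Kraft's inequality requires Σ ≤ 1; here Σ = 0.9453125 ≤ 1, so such a prefix code exists.

0.9453125; yes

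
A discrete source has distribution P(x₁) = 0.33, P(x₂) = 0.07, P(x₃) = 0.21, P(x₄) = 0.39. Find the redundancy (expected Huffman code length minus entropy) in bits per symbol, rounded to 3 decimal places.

0.091 bits

Entropy H = −Σ p log₂ p ≈ 1.7990 bits.
Huffman merges: 7/100+21/100→7/25; 7/25+33/100→61/100; 39/100+61/100→1. L = 189/100 ≈ 1.8900.
L − H = 1.8900 − 1.7990 = 0.091 bits.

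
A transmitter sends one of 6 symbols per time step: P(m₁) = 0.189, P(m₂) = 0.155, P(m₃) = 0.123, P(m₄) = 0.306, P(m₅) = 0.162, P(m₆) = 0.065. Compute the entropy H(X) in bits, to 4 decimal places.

H = −Σ pᵢ log₂ pᵢ.
−0.189·log₂(0.189) = 0.4543
−0.155·log₂(0.155) = 0.4169
−0.123·log₂(0.123) = 0.3719
−0.306·log₂(0.306) = 0.5228
−0.162·log₂(0.162) = 0.4254
−0.065·log₂(0.065) = 0.2563
Sum ≈ 2.4475 → 2.4475 bits.

2.4475 bits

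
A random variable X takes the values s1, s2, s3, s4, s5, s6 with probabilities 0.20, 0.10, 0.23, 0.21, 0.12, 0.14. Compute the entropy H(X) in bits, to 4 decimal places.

H = −Σ pᵢ log₂ pᵢ.
−0.20·log₂(0.20) = 0.4644
−0.10·log₂(0.10) = 0.3322
−0.23·log₂(0.23) = 0.4877
−0.21·log₂(0.21) = 0.4728
−0.12·log₂(0.12) = 0.3671
−0.14·log₂(0.14) = 0.3971
Sum ≈ 2.5212 → 2.5212 bits.

2.5212 bits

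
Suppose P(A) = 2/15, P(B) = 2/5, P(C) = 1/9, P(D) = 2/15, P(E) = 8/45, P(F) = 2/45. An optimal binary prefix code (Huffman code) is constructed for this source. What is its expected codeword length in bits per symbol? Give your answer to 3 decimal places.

2.356 bits/symbol

Repeatedly combine the two least-probable nodes; the expected code length is the sum of the merged weights.
merge 2/45 + 1/9 → 7/45
merge 2/15 + 2/15 → 4/15
merge 7/45 + 8/45 → 1/3
merge 4/15 + 1/3 → 3/5
merge 2/5 + 3/5 → 1
L = 7/45 + 4/15 + 1/3 + 3/5 + 1 = 106/45 ≈ 2.356 bits/symbol.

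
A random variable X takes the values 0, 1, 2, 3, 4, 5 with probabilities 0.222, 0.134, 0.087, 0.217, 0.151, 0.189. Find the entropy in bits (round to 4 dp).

H = −Σ pᵢ log₂ pᵢ.
−0.222·log₂(0.222) = 0.4820
−0.134·log₂(0.134) = 0.3886
−0.087·log₂(0.087) = 0.3065
−0.217·log₂(0.217) = 0.4783
−0.151·log₂(0.151) = 0.4118
−0.189·log₂(0.189) = 0.4543
Sum ≈ 2.5215 → 2.5215 bits.

2.5215 bits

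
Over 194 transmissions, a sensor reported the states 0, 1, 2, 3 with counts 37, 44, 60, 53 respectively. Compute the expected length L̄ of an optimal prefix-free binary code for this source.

Probabilities are the counts divided by 194.
Repeatedly combine the two least-probable nodes; the expected code length is the sum of the merged weights.
merge 37/194 + 22/97 → 81/194
merge 53/194 + 30/97 → 113/194
merge 81/194 + 113/194 → 1
L = 81/194 + 113/194 + 1 = 2 bits/symbol.

2 bits/symbol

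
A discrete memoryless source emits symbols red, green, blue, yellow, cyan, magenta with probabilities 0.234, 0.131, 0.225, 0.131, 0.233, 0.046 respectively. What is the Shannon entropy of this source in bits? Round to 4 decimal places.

2.4368 bits

H = −Σ pᵢ log₂ pᵢ.
−0.234·log₂(0.234) = 0.4903
−0.131·log₂(0.131) = 0.3841
−0.225·log₂(0.225) = 0.4842
−0.131·log₂(0.131) = 0.3841
−0.233·log₂(0.233) = 0.4897
−0.046·log₂(0.046) = 0.2043
Sum ≈ 2.4368 → 2.4368 bits.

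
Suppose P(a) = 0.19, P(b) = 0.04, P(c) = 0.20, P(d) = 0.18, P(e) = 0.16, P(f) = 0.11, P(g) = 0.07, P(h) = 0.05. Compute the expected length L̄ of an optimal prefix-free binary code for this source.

Repeatedly combine the two least-probable nodes; the expected code length is the sum of the merged weights.
merge 1/25 + 1/20 → 9/100
merge 7/100 + 9/100 → 4/25
merge 11/100 + 4/25 → 27/100
merge 4/25 + 9/50 → 17/50
merge 19/100 + 1/5 → 39/100
merge 27/100 + 17/50 → 61/100
merge 39/100 + 61/100 → 1
L = 9/100 + 4/25 + 27/100 + 17/50 + 39/100 + 61/100 + 1 = 143/50 = 2.86 bits/symbol.

2.86 bits/symbol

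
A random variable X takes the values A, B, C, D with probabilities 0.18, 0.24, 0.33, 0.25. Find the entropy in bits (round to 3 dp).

H = −Σ pᵢ log₂ pᵢ.
−0.18·log₂(0.18) = 0.4453
−0.24·log₂(0.24) = 0.4941
−0.33·log₂(0.33) = 0.5278
−0.25·log₂(0.25) = 0.5000
Sum ≈ 1.9673 → 1.967 bits.

1.967 bits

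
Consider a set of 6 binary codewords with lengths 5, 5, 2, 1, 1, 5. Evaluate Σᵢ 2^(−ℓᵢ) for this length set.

1.34375

With common denominator 2^5 = 32: Σ 2^(−ℓᵢ) = 1/32 + 1/32 + 8/32 + 16/32 + 16/32 + 1/32 = 43/32 = 1.34375.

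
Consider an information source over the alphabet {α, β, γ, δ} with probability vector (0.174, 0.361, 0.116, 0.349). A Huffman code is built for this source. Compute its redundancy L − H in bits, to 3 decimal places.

0.069 bits

Entropy H = −Σ p log₂ p ≈ 1.8602 bits.
Huffman merges: 29/250+87/500→29/100; 29/100+349/1000→639/1000; 361/1000+639/1000→1. L = 1929/1000 ≈ 1.9290.
L − H = 1.9290 − 1.8602 = 0.069 bits.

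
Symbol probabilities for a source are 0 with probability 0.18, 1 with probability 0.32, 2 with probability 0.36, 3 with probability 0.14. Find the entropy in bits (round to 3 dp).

1.899 bits

H = −Σ pᵢ log₂ pᵢ.
−0.18·log₂(0.18) = 0.4453
−0.32·log₂(0.32) = 0.5260
−0.36·log₂(0.36) = 0.5306
−0.14·log₂(0.14) = 0.3971
Sum ≈ 1.8991 → 1.899 bits.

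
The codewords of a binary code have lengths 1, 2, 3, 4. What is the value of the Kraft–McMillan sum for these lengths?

With common denominator 2^4 = 16: Σ 2^(−ℓᵢ) = 8/16 + 4/16 + 2/16 + 1/16 = 15/16 = 0.9375.

0.9375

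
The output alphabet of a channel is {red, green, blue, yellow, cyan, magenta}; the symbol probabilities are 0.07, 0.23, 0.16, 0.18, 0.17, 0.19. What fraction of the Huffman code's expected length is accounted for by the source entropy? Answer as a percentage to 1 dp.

Entropy H = −Σ p log₂ p ≈ 2.5144 bits.
Huffman merges: 7/100+4/25→23/100; 17/100+9/50→7/20; 19/100+23/100→21/50; 23/100+7/20→29/50; 21/50+29/50→1. L = 129/50 ≈ 2.5800.
Efficiency = H/L = 2.5144/2.5800 = 97.5%.

97.5%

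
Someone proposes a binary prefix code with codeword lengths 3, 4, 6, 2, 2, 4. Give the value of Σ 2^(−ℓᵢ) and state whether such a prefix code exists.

0.765625; yes

With common denominator 2^6 = 64: Σ 2^(−ℓᵢ) = 8/64 + 4/64 + 1/64 + 16/64 + 16/64 + 4/64 = 49/64 = 0.765625.
Kraft's inequality requires Σ ≤ 1; here Σ = 0.765625 ≤ 1, so such a prefix code exists.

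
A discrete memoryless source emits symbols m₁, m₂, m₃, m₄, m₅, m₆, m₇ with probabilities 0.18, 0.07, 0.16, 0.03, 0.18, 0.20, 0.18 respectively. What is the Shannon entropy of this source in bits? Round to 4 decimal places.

2.6436 bits

H = −Σ pᵢ log₂ pᵢ.
−0.18·log₂(0.18) = 0.4453
−0.07·log₂(0.07) = 0.2686
−0.16·log₂(0.16) = 0.4230
−0.03·log₂(0.03) = 0.1518
−0.18·log₂(0.18) = 0.4453
−0.20·log₂(0.20) = 0.4644
−0.18·log₂(0.18) = 0.4453
Sum ≈ 2.6436 → 2.6436 bits.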